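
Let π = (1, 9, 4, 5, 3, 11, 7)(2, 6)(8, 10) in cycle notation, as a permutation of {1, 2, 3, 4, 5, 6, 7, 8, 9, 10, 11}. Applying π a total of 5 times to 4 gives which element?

4 lies in the 7-cycle (1, 9, 4, 5, 3, 11, 7).
Advancing 5 steps from 4: 4 → 5 → 3 → 11 → 7 → 1.

1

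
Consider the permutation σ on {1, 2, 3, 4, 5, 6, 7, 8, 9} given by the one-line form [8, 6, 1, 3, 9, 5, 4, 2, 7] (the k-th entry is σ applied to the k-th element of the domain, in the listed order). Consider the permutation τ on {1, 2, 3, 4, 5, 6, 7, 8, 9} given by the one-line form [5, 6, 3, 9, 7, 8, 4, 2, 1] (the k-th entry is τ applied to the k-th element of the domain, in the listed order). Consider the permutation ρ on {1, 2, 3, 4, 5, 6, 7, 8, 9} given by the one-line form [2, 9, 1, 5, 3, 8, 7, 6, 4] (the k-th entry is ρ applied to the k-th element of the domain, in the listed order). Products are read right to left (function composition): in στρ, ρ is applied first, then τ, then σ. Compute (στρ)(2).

(στρ)(2) = σ(τ(ρ(2))). ρ(2) = 9, then τ(9) = 1, then σ(1) = 8, so the result is 8.

8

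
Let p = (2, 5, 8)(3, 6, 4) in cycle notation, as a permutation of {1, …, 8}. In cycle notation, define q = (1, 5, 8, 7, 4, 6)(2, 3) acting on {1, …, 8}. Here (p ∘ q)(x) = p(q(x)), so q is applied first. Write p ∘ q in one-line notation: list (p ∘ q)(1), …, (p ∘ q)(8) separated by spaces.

(p ∘ q)(x) = p(q(x)). Computing each image: p(q(1)) = p(5) = 8, p(q(2)) = p(3) = 6, p(q(3)) = p(2) = 5, p(q(4)) = p(6) = 4, p(q(5)) = p(8) = 2, p(q(6)) = p(1) = 1, p(q(7)) = p(4) = 3, p(q(8)) = p(7) = 7.
Hence p ∘ q = [8 6 5 4 2 1 3 7].

8 6 5 4 2 1 3 7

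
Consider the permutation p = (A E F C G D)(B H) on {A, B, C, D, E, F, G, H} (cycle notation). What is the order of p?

6

The cycle type of p is (6, 2).
The order of p is the least common multiple of its cycle lengths: lcm(6, 2) = 6.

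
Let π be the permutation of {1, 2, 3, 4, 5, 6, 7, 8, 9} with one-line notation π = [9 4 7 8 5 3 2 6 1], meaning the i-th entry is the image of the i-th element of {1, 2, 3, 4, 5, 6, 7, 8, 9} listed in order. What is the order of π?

6

Decomposing into disjoint cycles gives cycle lengths 6, 2, 1.
The order of π is the least common multiple of its cycle lengths: lcm(6, 2) = 6.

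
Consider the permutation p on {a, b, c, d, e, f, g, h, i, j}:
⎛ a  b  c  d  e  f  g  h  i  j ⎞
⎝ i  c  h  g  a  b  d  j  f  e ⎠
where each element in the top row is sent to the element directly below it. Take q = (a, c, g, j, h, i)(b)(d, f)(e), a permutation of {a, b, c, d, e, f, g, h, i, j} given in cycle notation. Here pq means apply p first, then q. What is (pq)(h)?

First apply p: p(h) = j, then q(j) = h. Thus (pq)(h) = h.

h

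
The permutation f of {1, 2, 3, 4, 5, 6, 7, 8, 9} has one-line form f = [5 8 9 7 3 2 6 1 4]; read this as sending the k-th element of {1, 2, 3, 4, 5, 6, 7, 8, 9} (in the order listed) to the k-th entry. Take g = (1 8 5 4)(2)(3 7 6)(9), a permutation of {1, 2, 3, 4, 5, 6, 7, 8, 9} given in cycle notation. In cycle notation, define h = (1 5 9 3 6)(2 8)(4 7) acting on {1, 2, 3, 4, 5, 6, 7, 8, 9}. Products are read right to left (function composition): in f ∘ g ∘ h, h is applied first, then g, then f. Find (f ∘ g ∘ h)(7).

5

Apply the permutations in order: h(7) = 4, then g(4) = 1, then f(1) = 5. So (f ∘ g ∘ h)(7) = 5.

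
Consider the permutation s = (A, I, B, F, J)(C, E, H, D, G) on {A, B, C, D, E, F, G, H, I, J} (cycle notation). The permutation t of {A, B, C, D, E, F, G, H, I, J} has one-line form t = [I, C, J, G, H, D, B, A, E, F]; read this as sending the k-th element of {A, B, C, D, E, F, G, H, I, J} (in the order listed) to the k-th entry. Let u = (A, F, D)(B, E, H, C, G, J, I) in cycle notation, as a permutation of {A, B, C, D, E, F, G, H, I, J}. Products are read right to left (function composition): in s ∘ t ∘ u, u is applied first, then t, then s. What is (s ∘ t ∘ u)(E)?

I

Apply the permutations in order: u(E) = H, then t(H) = A, then s(A) = I. So (s ∘ t ∘ u)(E) = I.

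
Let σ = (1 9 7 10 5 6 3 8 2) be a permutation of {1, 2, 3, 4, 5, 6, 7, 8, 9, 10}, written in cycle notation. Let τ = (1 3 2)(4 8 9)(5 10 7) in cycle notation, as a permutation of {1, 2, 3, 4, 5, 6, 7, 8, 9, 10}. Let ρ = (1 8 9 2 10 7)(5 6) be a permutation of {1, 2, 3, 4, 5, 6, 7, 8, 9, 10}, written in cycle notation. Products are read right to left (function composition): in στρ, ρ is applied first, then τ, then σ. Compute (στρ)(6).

(στρ)(6) = σ(τ(ρ(6))). ρ(6) = 5, then τ(5) = 10, then σ(10) = 5, so the result is 5.

5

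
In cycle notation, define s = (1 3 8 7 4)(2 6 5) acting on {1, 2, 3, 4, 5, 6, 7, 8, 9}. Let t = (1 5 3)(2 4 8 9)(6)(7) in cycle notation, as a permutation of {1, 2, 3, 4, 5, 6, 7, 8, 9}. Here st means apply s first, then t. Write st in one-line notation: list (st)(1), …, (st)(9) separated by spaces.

1 6 9 5 4 3 8 7 2

Chase each element through s then t: 1 → 3 → 1; 2 → 6 → 6; 3 → 8 → 9; 4 → 1 → 5; 5 → 2 → 4; 6 → 5 → 3; 7 → 4 → 8; 8 → 7 → 7; 9 → 9 → 2.
Collecting the images, st = [1 6 9 5 4 3 8 7 2].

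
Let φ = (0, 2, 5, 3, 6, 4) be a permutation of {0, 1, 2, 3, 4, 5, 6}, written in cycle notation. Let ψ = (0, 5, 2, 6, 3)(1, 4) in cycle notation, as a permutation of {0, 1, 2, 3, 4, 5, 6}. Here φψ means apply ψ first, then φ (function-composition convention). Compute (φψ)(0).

ψ(0) = 5, then φ(5) = 3; composing gives (φψ)(0) = 3.

3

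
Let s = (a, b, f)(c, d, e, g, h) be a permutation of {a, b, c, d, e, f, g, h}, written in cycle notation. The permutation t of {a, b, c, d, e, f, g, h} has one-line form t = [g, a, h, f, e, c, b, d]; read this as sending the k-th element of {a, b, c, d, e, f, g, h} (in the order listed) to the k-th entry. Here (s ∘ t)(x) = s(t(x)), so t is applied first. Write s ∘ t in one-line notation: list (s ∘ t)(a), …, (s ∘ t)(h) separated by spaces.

h b c a g d f e

Chase each element through t then s: a → g → h; b → a → b; c → h → c; d → f → a; e → e → g; f → c → d; g → b → f; h → d → e.
So s ∘ t in one-line form is h b c a g d f e.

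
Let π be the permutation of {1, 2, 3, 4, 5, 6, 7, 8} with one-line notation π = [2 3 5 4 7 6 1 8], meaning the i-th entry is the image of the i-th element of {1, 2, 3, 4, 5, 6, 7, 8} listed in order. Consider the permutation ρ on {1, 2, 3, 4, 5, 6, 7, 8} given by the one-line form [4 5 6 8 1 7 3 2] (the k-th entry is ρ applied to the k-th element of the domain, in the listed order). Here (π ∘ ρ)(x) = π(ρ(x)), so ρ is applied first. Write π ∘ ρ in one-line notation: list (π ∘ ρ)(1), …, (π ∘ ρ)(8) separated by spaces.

Chase each element through ρ then π: 1 → 4 → 4; 2 → 5 → 7; 3 → 6 → 6; 4 → 8 → 8; 5 → 1 → 2; 6 → 7 → 1; 7 → 3 → 5; 8 → 2 → 3.
Collecting the images, π ∘ ρ = [4 7 6 8 2 1 5 3].

4 7 6 8 2 1 5 3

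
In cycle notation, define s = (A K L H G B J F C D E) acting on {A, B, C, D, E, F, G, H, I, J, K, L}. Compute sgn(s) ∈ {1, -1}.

1

The cycle lengths are 11, 1.
A cycle is odd iff its length is even; s has 0 even-length cycles, so sgn(s) = (−1)^0 and s is even.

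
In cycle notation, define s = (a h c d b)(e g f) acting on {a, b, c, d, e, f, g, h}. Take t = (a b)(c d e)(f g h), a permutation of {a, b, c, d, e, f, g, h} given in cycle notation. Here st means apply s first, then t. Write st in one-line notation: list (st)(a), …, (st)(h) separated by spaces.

f b e a h c g d

For each element, apply s then t: a → h → f; b → a → b; c → d → e; d → b → a; e → g → h; f → e → c; g → f → g; h → c → d.
Collecting the images, st = [f b e a h c g d].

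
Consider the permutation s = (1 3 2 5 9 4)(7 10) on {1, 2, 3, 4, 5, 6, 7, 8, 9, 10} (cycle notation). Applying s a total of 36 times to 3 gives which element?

3 lies in the 6-cycle (1 3 2 5 9 4).
Powers repeat with period 6 on this cycle, and 36 mod 6 = 0, so s^36(3) = s^0(3).
So s^36(3) = 3.

3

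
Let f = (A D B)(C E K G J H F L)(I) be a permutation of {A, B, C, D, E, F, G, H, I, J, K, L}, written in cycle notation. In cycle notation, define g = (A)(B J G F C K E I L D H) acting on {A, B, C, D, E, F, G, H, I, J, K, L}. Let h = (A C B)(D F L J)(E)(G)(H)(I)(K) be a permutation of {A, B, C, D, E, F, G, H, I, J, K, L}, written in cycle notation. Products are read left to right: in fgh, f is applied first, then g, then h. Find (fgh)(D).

(fgh)(D) = h(g(f(D))). f(D) = B, then g(B) = J, then h(J) = D, so the result is D.

D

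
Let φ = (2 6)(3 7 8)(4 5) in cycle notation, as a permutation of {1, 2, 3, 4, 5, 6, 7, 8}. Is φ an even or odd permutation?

even

The cycle lengths are 3, 2, 2, 1.
A cycle is odd iff its length is even; φ has 2 even-length cycles, so sgn(φ) = (−1)^2 and φ is even.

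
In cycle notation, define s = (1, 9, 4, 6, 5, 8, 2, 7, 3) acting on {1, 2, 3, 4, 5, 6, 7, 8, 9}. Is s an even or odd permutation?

The cycle lengths are 9.
A cycle of length ℓ contributes ℓ−1 transpositions, so s is a product of 8 transpositions — even.

even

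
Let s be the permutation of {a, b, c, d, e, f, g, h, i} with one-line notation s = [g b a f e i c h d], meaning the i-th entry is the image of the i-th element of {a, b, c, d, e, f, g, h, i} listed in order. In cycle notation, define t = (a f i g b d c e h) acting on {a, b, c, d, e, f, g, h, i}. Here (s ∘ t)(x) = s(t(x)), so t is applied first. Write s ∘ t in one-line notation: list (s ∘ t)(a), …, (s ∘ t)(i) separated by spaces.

i f e a h d b g c

(s ∘ t)(x) = s(t(x)). Computing each image: s(t(a)) = s(f) = i, s(t(b)) = s(d) = f, s(t(c)) = s(e) = e, s(t(d)) = s(c) = a, s(t(e)) = s(h) = h, s(t(f)) = s(i) = d, s(t(g)) = s(b) = b, s(t(h)) = s(a) = g, s(t(i)) = s(g) = c.
Hence s ∘ t = [i f e a h d b g c].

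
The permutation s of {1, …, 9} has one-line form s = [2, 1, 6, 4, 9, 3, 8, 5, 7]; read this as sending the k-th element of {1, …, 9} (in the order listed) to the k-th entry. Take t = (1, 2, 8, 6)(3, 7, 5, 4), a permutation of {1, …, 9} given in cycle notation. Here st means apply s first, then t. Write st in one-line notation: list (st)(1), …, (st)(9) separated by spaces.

For each element, apply s then t: 1 → 2 → 8; 2 → 1 → 2; 3 → 6 → 1; 4 → 4 → 3; 5 → 9 → 9; 6 → 3 → 7; 7 → 8 → 6; 8 → 5 → 4; 9 → 7 → 5.
Collecting the images, st = [8 2 1 3 9 7 6 4 5].

8 2 1 3 9 7 6 4 5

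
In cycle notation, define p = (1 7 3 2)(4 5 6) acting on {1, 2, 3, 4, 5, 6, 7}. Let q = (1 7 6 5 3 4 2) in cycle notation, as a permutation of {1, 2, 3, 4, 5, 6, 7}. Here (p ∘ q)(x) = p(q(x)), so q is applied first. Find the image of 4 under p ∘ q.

First apply q: q(4) = 2, then p(2) = 1. Thus (p ∘ q)(4) = 1.

1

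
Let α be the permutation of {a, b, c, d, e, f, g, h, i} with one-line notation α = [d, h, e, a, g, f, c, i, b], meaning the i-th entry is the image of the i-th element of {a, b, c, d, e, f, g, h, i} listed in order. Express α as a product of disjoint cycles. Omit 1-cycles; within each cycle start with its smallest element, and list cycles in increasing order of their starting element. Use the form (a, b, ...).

(a, d)(b, h, i)(c, e, g)

From a: a → d → a, closing the cycle (a, d).
Repeating from the next unused element and collecting all non-trivial cycles gives (a, d)(b, h, i)(c, e, g).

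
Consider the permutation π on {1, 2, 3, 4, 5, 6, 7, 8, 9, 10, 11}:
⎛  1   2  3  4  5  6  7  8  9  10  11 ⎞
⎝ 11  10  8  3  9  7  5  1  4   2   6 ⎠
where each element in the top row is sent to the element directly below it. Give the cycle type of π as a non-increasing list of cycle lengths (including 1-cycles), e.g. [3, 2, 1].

The disjoint cycles are (1 11 6 7 5 9 4 3 8)(2 10), with lengths 9, 2 in non-increasing order.

[9, 2]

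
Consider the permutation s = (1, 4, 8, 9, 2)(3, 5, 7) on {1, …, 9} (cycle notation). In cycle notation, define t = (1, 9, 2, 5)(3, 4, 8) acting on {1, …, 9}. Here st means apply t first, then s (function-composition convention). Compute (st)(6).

t(6) = 6, then s(6) = 6; composing gives (st)(6) = 6.

6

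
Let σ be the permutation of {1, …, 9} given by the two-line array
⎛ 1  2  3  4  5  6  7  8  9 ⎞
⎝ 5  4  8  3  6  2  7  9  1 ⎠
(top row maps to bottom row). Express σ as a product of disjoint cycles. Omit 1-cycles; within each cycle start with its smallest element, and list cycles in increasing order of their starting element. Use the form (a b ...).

From 1: 1 → 5 → 6 → 2 → 4 → 3 → 8 → 9 → 1, closing the cycle (1 5 6 2 4 3 8 9).
Continuing from each remaining unvisited element yields (1 5 6 2 4 3 8 9).

(1 5 6 2 4 3 8 9)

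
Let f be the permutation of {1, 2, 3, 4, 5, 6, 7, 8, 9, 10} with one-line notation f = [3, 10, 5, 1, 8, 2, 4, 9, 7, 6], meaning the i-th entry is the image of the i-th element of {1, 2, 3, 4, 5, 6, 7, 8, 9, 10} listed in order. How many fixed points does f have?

0

No element satisfies f(x) = x, so there are 0 fixed points.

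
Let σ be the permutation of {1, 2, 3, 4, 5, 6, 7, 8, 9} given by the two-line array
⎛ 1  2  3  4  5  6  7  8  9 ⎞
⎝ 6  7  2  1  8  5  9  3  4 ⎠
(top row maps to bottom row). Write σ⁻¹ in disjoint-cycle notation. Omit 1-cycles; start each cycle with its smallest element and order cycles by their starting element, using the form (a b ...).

First write σ in disjoint cycles: (1 6 5 8 3 2 7 9 4).
Reversing each cycle (and rotating so the smallest element leads) gives σ⁻¹ = (1 4 9 7 2 3 8 5 6).

(1 4 9 7 2 3 8 5 6)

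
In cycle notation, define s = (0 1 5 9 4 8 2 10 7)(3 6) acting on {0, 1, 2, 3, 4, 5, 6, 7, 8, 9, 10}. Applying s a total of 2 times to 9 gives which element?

9 lies in the 9-cycle (0 1 5 9 4 8 2 10 7).
Advancing 2 steps from 9: 9 → 4 → 8.

8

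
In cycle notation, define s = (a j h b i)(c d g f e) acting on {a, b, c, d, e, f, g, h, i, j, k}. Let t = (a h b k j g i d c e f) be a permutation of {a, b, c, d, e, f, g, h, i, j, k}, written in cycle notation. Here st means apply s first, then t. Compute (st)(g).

First apply s: s(g) = f, then t(f) = a. Thus (st)(g) = a.

a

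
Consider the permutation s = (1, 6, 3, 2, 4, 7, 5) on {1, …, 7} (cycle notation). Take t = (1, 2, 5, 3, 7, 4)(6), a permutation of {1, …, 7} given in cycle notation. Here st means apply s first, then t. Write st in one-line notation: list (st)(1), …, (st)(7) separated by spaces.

6 1 5 4 2 7 3

(st)(x) = t(s(x)). Computing each image: t(s(1)) = t(6) = 6, t(s(2)) = t(4) = 1, t(s(3)) = t(2) = 5, t(s(4)) = t(7) = 4, t(s(5)) = t(1) = 2, t(s(6)) = t(3) = 7, t(s(7)) = t(5) = 3.
Hence st = [6 1 5 4 2 7 3].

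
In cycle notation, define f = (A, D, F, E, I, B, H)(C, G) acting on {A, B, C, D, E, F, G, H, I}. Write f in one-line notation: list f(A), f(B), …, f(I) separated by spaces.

Reading each image from the cycles: A↦D, B↦H, C↦G, D↦F, E↦I, F↦E, G↦C, H↦A, I↦B.
Listing these in domain order gives D H G F I E C A B.

D H G F I E C A B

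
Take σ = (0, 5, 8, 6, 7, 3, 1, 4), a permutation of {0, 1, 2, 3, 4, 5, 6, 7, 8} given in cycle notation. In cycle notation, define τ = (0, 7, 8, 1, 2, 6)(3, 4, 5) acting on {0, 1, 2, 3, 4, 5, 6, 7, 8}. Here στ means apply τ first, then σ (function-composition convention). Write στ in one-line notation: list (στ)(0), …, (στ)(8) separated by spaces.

For each element, apply τ then σ: 0 → 7 → 3; 1 → 2 → 2; 2 → 6 → 7; 3 → 4 → 0; 4 → 5 → 8; 5 → 3 → 1; 6 → 0 → 5; 7 → 8 → 6; 8 → 1 → 4.
Collecting the images, στ = [3 2 7 0 8 1 5 6 4].

3 2 7 0 8 1 5 6 4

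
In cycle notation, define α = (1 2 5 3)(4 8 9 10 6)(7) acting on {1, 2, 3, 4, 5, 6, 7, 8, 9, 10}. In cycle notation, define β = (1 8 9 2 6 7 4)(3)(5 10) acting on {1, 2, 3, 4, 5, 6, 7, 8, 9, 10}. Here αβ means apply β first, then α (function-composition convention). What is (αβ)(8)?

10

β(8) = 9, then α(9) = 10; composing gives (αβ)(8) = 10.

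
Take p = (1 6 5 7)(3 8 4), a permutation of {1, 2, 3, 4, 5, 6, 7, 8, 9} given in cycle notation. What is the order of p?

The cycle type of p is (4, 3, 1, 1).
Since disjoint cycles commute, ord(p) = lcm(4, 3) = 12.

12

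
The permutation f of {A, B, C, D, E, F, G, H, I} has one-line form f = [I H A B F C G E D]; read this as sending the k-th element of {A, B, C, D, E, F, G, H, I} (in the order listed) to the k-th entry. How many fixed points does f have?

The fixed points (elements with f(x) = x) are {G}, so there is 1.

1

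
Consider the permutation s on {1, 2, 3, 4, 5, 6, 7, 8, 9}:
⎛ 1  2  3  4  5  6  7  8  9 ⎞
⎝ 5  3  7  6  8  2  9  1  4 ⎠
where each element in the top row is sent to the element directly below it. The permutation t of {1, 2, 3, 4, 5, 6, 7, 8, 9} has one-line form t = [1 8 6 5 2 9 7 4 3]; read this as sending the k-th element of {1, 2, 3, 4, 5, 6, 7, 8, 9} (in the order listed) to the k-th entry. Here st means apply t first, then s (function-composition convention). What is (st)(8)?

(st)(8) = s(t(8)). t(8) = 4, then s(4) = 6. So (st)(8) = 6.

6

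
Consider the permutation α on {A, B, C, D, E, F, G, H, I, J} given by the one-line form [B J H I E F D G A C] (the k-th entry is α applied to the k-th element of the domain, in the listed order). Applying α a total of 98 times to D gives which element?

Tracing D → I → … returns to D after 8 steps, so D lies in an 8-cycle (A, B, J, C, H, G, D, I).
Since the cycle has length 8, α^98 acts on it the same as α^2 (98 mod 8 = 2).
Advancing 2 steps from D: D → I → A.

A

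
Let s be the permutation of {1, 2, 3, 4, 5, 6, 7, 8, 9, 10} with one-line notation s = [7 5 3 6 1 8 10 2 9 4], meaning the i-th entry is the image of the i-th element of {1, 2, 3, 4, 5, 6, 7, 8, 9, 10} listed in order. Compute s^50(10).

6

Tracing 10 → 4 → … returns to 10 after 8 steps, so 10 lies in an 8-cycle (1 7 10 4 6 8 2 5).
Powers repeat with period 8 on this cycle, and 50 mod 8 = 2, so s^50(10) = s^2(10).
Advancing 2 steps from 10: 10 → 4 → 6.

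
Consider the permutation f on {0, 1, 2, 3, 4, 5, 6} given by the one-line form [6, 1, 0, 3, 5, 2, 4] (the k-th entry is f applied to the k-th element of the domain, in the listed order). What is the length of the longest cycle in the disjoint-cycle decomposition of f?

Decomposing into disjoint cycles gives (0, 6, 4, 5, 2); the longest has length 5.

5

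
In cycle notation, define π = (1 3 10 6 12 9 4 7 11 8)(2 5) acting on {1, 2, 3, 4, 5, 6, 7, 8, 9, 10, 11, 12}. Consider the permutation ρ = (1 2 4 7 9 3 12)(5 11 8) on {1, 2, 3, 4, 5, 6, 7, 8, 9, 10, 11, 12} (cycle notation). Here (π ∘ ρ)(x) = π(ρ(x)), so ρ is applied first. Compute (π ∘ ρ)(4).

First apply ρ: ρ(4) = 7, then π(7) = 11. Thus (π ∘ ρ)(4) = 11.

11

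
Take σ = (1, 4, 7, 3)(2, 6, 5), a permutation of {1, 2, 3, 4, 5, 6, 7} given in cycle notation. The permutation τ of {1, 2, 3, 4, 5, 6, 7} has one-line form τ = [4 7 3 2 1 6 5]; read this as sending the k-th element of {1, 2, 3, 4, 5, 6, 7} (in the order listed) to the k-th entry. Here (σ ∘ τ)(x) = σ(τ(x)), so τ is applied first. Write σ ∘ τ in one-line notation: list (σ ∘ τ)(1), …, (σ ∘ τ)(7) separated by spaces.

Chase each element through τ then σ: 1 → 4 → 7; 2 → 7 → 3; 3 → 3 → 1; 4 → 2 → 6; 5 → 1 → 4; 6 → 6 → 5; 7 → 5 → 2.
Collecting the images, σ ∘ τ = [7 3 1 6 4 5 2].

7 3 1 6 4 5 2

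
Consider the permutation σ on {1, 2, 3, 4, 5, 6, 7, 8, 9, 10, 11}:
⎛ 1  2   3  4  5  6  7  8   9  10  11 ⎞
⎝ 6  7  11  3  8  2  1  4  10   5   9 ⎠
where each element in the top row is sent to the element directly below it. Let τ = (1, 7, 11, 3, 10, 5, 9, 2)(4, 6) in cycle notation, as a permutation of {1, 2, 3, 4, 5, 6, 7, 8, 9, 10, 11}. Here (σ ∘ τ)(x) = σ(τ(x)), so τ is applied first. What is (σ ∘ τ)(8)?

4

(σ ∘ τ)(8) = σ(τ(8)). τ(8) = 8, then σ(8) = 4. So (σ ∘ τ)(8) = 4.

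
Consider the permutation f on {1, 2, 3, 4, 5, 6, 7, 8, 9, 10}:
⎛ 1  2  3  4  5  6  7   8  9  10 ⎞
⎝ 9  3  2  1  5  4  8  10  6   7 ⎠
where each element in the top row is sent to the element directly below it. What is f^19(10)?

Tracing 10 → 7 → … returns to 10 after 3 steps, so 10 lies in a 3-cycle (7, 8, 10).
Since the cycle has length 3, f^19 acts on it the same as f^1 (19 mod 3 = 1).
Stepping 1 place around the cycle: 10 → 7.

7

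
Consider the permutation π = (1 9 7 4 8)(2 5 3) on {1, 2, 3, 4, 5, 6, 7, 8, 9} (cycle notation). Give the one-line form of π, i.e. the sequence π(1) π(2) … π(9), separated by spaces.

Reading each image from the cycles: 1→9, 2→5, 3→2, 4→8, 5→3, 6→6, 7→4, 8→1, 9→7.
Listing these in domain order gives 9 5 2 8 3 6 4 1 7.

9 5 2 8 3 6 4 1 7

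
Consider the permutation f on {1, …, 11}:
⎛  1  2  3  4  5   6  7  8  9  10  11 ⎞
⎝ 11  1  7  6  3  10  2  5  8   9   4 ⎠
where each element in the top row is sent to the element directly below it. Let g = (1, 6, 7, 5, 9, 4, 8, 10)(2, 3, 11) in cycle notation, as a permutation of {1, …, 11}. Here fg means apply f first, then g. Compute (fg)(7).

3

(fg)(7) = g(f(7)). f(7) = 2, then g(2) = 3. So (fg)(7) = 3.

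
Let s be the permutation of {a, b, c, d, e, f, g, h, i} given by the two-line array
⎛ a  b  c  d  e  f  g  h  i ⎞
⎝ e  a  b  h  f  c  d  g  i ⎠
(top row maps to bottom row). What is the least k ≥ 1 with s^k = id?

15

Writing s as disjoint cycles, the cycle lengths are 5, 3, 1.
Since disjoint cycles commute, ord(s) = lcm(5, 3) = 15.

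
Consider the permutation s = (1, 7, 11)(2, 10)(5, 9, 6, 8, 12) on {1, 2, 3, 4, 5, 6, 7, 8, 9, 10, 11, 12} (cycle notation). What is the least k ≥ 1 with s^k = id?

30

The cycle type of s is (5, 3, 2, 1, 1).
Since disjoint cycles commute, ord(s) = lcm(5, 3, 2) = 30.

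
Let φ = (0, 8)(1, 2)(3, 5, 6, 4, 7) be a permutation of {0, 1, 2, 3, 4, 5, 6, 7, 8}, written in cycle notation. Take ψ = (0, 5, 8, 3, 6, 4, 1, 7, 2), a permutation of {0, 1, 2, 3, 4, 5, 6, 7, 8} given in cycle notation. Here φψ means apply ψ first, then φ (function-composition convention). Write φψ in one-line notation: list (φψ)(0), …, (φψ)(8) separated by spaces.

(φψ)(x) = φ(ψ(x)). Computing each image: φ(ψ(0)) = φ(5) = 6, φ(ψ(1)) = φ(7) = 3, φ(ψ(2)) = φ(0) = 8, φ(ψ(3)) = φ(6) = 4, φ(ψ(4)) = φ(1) = 2, φ(ψ(5)) = φ(8) = 0, φ(ψ(6)) = φ(4) = 7, φ(ψ(7)) = φ(2) = 1, φ(ψ(8)) = φ(3) = 5.
Hence φψ = [6 3 8 4 2 0 7 1 5].

6 3 8 4 2 0 7 1 5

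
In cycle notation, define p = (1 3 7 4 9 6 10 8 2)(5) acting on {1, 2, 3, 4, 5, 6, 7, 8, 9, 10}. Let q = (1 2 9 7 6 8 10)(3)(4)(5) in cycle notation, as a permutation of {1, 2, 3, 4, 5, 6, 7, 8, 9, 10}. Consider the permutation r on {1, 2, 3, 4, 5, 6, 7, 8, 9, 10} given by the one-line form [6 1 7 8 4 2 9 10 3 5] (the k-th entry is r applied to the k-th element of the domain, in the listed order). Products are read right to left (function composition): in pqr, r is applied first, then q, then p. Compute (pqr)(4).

8

Chase 4: r(4) = 8; q(8) = 10; p(10) = 8. Hence (pqr)(4) = 8.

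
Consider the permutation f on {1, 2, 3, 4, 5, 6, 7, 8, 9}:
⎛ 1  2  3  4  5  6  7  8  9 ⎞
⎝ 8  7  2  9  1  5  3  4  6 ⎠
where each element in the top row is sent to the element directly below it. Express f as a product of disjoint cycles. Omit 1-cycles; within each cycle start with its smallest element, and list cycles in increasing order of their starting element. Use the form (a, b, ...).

(1, 8, 4, 9, 6, 5)(2, 7, 3)

From 1: 1 → 8 → 4 → 9 → 6 → 5 → 1, closing the cycle (1, 8, 4, 9, 6, 5).
Repeating from the next unused element and collecting all non-trivial cycles gives (1, 8, 4, 9, 6, 5)(2, 7, 3).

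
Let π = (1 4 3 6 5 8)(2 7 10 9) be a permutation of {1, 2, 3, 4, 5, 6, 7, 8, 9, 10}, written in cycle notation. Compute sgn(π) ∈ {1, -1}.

1

The cycle lengths are 6, 4.
A cycle is odd iff its length is even; π has 2 even-length cycles, so sgn(π) = (−1)^2 and π is even.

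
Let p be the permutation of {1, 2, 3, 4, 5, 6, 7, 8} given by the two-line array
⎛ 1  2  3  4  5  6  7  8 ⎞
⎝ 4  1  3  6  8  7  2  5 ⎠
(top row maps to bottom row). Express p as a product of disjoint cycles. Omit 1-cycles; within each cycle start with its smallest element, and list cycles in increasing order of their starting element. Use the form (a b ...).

(1 4 6 7 2)(5 8)

Iterating p from 1 gives 1 → 4 → 6 → 7 → 2 → 1; that is the 5-cycle (1 4 6 7 2).
Repeating from the next unused element and collecting all non-trivial cycles gives (1 4 6 7 2)(5 8).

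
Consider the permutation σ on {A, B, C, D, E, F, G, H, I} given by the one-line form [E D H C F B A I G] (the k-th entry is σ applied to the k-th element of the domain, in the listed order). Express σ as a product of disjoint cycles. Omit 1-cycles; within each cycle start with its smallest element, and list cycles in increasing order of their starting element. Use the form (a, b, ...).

(A, E, F, B, D, C, H, I, G)

From A: A → E → F → B → D → C → H → I → G → A, closing the cycle (A, E, F, B, D, C, H, I, G).
Continuing from each remaining unvisited element yields (A, E, F, B, D, C, H, I, G).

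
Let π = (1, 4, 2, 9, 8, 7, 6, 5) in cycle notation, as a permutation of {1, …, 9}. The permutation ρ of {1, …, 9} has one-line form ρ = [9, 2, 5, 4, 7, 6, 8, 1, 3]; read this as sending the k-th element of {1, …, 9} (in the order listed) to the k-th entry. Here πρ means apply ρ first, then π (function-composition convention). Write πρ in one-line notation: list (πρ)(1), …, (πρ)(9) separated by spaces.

8 9 1 2 6 5 7 4 3

For each element, apply ρ then π: 1 → 9 → 8; 2 → 2 → 9; 3 → 5 → 1; 4 → 4 → 2; 5 → 7 → 6; 6 → 6 → 5; 7 → 8 → 7; 8 → 1 → 4; 9 → 3 → 3.
Collecting the images, πρ = [8 9 1 2 6 5 7 4 3].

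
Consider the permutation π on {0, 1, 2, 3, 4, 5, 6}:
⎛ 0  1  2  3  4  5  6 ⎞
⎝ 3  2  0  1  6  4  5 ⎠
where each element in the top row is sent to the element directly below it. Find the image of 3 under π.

The entry below 3 in the array is 1, so π(3) = 1.

1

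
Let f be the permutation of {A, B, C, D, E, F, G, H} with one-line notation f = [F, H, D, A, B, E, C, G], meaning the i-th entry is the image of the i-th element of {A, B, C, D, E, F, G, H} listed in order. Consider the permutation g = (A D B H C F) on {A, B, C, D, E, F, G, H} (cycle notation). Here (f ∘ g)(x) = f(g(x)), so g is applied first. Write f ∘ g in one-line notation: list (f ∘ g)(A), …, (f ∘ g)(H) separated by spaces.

A G E H B F C D

(f ∘ g)(x) = f(g(x)). Computing each image: f(g(A)) = f(D) = A, f(g(B)) = f(H) = G, f(g(C)) = f(F) = E, f(g(D)) = f(B) = H, f(g(E)) = f(E) = B, f(g(F)) = f(A) = F, f(g(G)) = f(G) = C, f(g(H)) = f(C) = D.
Hence f ∘ g = [A G E H B F C D].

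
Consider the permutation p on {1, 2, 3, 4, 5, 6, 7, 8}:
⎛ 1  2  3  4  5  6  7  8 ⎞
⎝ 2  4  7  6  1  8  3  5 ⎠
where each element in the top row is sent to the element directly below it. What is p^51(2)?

8

Tracing 2 → 4 → … returns to 2 after 6 steps, so 2 lies in a 6-cycle (1 2 4 6 8 5).
Powers repeat with period 6 on this cycle, and 51 mod 6 = 3, so p^51(2) = p^3(2).
Advancing 3 steps from 2: 2 → 4 → 6 → 8.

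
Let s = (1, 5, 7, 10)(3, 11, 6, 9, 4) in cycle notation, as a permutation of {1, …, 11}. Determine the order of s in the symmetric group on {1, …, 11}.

20

The disjoint cycles have lengths 5, 4, 1, 1.
Since disjoint cycles commute, ord(s) = lcm(5, 4) = 20.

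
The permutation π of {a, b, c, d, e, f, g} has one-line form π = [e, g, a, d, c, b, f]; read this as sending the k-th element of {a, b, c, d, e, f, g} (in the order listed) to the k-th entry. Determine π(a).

e

a is element number 1 of the domain, and entry number 1 of the one-line form is e, so π(a) = e.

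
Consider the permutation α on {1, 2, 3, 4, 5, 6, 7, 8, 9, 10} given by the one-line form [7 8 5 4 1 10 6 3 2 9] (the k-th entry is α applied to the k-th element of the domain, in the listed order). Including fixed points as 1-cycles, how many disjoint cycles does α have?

The cycle decomposition is (1, 7, 6, 10, 9, 2, 8, 3, 5)(4), which has 2 cycles (counting 1-cycles).

2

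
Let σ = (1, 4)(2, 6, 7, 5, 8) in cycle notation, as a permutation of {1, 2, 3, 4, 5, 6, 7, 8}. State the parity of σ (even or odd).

The cycle lengths are 5, 2, 1.
A cycle of length ℓ contributes ℓ−1 transpositions, so σ is a product of 4 + 1 = 5 transpositions — odd.

odd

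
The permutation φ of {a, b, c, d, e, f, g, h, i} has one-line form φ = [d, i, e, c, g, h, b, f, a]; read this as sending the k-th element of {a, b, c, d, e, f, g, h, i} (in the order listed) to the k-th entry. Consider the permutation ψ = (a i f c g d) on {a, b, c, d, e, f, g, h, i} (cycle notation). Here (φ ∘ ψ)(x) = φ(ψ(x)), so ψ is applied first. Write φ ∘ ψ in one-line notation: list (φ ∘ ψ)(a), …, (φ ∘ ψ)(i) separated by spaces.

a i b d g e c f h

(φ ∘ ψ)(x) = φ(ψ(x)). Computing each image: φ(ψ(a)) = φ(i) = a, φ(ψ(b)) = φ(b) = i, φ(ψ(c)) = φ(g) = b, φ(ψ(d)) = φ(a) = d, φ(ψ(e)) = φ(e) = g, φ(ψ(f)) = φ(c) = e, φ(ψ(g)) = φ(d) = c, φ(ψ(h)) = φ(h) = f, φ(ψ(i)) = φ(f) = h.
Hence φ ∘ ψ = [a i b d g e c f h].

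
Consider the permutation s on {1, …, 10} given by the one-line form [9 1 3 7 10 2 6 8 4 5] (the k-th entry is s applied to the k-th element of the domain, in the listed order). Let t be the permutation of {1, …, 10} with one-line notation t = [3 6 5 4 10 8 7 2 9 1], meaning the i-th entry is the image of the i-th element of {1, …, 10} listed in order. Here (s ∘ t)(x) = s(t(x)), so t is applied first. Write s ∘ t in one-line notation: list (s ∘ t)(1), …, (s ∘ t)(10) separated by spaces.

Chase each element through t then s: 1 → 3 → 3; 2 → 6 → 2; 3 → 5 → 10; 4 → 4 → 7; 5 → 10 → 5; 6 → 8 → 8; 7 → 7 → 6; 8 → 2 → 1; 9 → 9 → 4; 10 → 1 → 9.
So s ∘ t in one-line form is 3 2 10 7 5 8 6 1 4 9.

3 2 10 7 5 8 6 1 4 9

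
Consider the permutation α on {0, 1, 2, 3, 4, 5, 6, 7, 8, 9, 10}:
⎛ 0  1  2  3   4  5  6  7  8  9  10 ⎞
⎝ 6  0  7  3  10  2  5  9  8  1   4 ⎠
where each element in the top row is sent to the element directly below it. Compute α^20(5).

Tracing 5 → 2 → … returns to 5 after 7 steps, so 5 lies in a 7-cycle (0 6 5 2 7 9 1).
Powers repeat with period 7 on this cycle, and 20 mod 7 = 6, so α^20(5) = α^6(5).
Stepping 6 places around the cycle: 5 → 2 → 7 → 9 → 1 → 0 → 6.

6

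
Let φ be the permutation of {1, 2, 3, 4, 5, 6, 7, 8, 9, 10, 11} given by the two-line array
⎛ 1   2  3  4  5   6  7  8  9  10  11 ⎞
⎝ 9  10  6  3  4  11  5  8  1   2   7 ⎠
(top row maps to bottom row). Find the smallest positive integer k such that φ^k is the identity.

Decomposing into disjoint cycles gives cycle lengths 6, 2, 2, 1.
Since disjoint cycles commute, ord(φ) = lcm(6, 2, 2) = 6.

6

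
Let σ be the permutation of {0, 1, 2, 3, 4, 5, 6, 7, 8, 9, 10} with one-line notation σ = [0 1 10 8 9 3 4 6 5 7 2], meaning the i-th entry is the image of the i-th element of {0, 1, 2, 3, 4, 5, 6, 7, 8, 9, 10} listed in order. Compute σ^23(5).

8

Tracing 5 → 3 → … returns to 5 after 3 steps, so 5 lies in a 3-cycle (3 8 5).
Since the cycle has length 3, σ^23 acts on it the same as σ^2 (23 mod 3 = 2).
Stepping 2 places around the cycle: 5 → 3 → 8.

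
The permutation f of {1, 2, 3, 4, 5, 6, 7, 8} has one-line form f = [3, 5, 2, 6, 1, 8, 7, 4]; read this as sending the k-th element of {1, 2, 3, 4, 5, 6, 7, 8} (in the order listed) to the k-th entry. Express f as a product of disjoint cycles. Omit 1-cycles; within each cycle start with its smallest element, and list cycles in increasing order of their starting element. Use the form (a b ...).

Start at 1 and follow images: 1 → 3 → 2 → 5 → 1, giving the cycle (1 3 2 5).
Repeating from the next unused element and collecting all non-trivial cycles gives (1 3 2 5)(4 6 8).

(1 3 2 5)(4 6 8)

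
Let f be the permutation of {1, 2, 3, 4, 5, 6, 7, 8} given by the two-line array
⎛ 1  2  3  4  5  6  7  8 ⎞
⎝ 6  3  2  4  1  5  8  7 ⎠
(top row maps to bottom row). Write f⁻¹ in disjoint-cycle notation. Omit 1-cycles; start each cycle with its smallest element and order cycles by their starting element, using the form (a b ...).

The cycle decomposition of f is (1 6 5)(2 3)(7 8).
Reversing each cycle (and rotating so the smallest element leads) gives f⁻¹ = (1 5 6)(2 3)(7 8).

(1 5 6)(2 3)(7 8)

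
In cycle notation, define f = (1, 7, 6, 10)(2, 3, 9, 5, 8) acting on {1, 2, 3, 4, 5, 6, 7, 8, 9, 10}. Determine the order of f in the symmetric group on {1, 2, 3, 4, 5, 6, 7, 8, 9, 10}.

20

The disjoint cycles have lengths 5, 4, 1.
The order of f is the least common multiple of its cycle lengths: lcm(5, 4) = 20.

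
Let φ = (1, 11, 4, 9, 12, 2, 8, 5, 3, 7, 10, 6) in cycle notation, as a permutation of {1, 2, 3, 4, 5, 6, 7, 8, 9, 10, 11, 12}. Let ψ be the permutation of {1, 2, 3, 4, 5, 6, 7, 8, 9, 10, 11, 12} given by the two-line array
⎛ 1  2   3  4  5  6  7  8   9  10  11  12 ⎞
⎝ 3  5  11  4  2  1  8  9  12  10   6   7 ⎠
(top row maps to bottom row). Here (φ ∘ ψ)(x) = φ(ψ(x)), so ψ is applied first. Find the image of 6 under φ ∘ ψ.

First apply ψ: ψ(6) = 1, then φ(1) = 11. Thus (φ ∘ ψ)(6) = 11.

11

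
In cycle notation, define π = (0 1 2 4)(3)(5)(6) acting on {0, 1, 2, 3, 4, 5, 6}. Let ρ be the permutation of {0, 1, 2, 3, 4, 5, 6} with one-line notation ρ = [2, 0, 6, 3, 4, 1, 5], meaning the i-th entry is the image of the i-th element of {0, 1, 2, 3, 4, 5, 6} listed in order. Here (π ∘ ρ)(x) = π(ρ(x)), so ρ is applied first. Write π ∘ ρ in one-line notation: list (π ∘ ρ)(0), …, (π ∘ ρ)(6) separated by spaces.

4 1 6 3 0 2 5

For each element, apply ρ then π: 0 → 2 → 4; 1 → 0 → 1; 2 → 6 → 6; 3 → 3 → 3; 4 → 4 → 0; 5 → 1 → 2; 6 → 5 → 5.
Collecting the images, π ∘ ρ = [4 1 6 3 0 2 5].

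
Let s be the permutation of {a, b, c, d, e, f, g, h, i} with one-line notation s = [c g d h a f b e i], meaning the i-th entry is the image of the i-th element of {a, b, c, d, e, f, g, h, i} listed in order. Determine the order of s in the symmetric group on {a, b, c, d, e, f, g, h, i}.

Decomposing into disjoint cycles gives cycle lengths 5, 2, 1, 1.
The order is lcm(5, 2) = 10.

10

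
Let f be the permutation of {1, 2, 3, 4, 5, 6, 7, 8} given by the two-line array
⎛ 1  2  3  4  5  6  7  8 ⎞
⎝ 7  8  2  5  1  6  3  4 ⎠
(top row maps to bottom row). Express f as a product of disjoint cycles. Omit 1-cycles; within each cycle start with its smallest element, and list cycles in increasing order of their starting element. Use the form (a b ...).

(1 7 3 2 8 4 5)

From 1: 1 → 7 → 3 → 2 → 8 → 4 → 5 → 1, closing the cycle (1 7 3 2 8 4 5).
Continuing from each remaining unvisited element yields (1 7 3 2 8 4 5).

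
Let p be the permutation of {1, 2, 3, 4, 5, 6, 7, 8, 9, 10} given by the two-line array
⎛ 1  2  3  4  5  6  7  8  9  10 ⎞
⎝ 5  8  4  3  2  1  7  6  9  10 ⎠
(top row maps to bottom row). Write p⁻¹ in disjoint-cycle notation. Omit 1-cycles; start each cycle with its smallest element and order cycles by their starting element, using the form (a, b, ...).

(1, 6, 8, 2, 5)(3, 4)

First write p in disjoint cycles: (1, 5, 2, 8, 6)(3, 4).
Reversing each cycle (and rotating so the smallest element leads) gives p⁻¹ = (1, 6, 8, 2, 5)(3, 4).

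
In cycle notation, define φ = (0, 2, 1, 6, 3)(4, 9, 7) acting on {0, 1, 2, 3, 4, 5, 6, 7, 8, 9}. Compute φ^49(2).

0

2 lies in the 5-cycle (0, 2, 1, 6, 3).
On a 5-cycle, φ^5 is the identity, so φ^49 = φ^4 there (49 ≡ 4 mod 5).
Stepping 4 places around the cycle: 2 → 1 → 6 → 3 → 0.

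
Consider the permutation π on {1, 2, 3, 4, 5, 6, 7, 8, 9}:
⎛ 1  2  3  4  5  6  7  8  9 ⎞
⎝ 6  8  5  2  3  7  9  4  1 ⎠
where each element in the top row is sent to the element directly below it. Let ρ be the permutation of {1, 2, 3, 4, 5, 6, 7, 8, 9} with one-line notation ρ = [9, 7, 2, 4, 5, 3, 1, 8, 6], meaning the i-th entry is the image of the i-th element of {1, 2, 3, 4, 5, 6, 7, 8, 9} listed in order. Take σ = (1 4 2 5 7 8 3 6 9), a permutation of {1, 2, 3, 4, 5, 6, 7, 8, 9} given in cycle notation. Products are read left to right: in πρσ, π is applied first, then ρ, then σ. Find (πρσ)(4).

Chase 4: π(4) = 2; ρ(2) = 7; σ(7) = 8. Hence (πρσ)(4) = 8.

8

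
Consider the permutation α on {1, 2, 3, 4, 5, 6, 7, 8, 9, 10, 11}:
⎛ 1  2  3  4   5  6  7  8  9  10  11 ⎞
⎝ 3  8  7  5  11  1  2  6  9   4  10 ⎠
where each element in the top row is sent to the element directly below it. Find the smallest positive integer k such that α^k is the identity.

12

Writing α as disjoint cycles, the cycle lengths are 6, 4, 1.
The order of α is the least common multiple of its cycle lengths: lcm(6, 4) = 12.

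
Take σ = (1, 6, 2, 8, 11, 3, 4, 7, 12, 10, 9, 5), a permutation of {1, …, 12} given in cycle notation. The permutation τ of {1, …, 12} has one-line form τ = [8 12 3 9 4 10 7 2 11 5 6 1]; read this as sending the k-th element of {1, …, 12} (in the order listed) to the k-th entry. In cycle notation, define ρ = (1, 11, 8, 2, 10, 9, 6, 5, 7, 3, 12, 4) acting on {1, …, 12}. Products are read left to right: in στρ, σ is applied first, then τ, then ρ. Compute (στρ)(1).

9

Chase 1: σ(1) = 6; τ(6) = 10; ρ(10) = 9. Hence (στρ)(1) = 9.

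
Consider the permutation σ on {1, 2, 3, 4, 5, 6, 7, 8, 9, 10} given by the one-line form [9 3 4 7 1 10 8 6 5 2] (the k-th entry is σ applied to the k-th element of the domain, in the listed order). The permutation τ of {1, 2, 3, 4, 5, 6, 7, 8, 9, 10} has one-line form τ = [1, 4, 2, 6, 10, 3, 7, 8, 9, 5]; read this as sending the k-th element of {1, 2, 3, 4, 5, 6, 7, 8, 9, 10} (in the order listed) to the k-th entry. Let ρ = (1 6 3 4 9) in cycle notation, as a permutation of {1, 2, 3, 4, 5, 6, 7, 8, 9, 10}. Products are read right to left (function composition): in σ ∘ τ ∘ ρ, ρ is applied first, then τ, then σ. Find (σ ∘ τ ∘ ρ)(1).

(σ ∘ τ ∘ ρ)(1) = σ(τ(ρ(1))). ρ(1) = 6, then τ(6) = 3, then σ(3) = 4, so the result is 4.

4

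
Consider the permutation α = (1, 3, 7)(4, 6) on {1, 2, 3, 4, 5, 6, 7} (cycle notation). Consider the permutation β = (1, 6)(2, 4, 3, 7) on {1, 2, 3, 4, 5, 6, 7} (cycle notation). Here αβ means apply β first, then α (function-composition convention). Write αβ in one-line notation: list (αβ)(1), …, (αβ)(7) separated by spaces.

4 6 1 7 5 3 2

For each element, apply β then α: 1 → 6 → 4; 2 → 4 → 6; 3 → 7 → 1; 4 → 3 → 7; 5 → 5 → 5; 6 → 1 → 3; 7 → 2 → 2.
Collecting the images, αβ = [4 6 1 7 5 3 2].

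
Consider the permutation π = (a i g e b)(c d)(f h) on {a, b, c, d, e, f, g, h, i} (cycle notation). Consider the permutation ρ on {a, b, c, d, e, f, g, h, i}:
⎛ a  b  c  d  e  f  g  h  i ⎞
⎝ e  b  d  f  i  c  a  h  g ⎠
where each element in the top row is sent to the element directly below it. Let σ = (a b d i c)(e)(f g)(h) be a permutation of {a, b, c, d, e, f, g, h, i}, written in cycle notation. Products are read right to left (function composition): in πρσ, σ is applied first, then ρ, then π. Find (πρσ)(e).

g

(πρσ)(e) = π(ρ(σ(e))). σ(e) = e, then ρ(e) = i, then π(i) = g, so the result is g.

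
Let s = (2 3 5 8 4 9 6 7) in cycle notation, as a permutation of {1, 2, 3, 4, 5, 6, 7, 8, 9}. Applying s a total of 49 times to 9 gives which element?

6

9 lies in the 8-cycle (2 3 5 8 4 9 6 7).
Powers repeat with period 8 on this cycle, and 49 mod 8 = 1, so s^49(9) = s^1(9).
Advancing 1 step from 9: 9 → 6.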